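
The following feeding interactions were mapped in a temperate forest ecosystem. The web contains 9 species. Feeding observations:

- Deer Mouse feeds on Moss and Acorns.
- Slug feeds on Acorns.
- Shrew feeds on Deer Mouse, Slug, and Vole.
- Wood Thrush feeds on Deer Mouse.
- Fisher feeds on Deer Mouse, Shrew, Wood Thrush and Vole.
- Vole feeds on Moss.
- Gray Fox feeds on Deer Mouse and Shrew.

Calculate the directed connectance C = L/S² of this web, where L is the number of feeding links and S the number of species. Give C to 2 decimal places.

C = 0.17

The web has S = 9 species and L = 14 feeding links.
C = L / S² = 14 / 81 = 0.1728 ≈ 0.17.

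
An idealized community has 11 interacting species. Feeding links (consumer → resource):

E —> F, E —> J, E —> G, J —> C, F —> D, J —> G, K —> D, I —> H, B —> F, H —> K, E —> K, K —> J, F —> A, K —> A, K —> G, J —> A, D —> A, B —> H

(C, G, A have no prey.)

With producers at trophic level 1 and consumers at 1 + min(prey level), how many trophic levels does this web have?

Producers (level 1): C, G, A.
Following each consumer down to its lowest-level prey: G → K → H → I (levels 1 through 4).
All prey of I (H 3) are at level 3 or above, so I is at level 1 + 3 = 4.
Every consumer has at least one prey at level 3 or below, so none exceeds level 4.

4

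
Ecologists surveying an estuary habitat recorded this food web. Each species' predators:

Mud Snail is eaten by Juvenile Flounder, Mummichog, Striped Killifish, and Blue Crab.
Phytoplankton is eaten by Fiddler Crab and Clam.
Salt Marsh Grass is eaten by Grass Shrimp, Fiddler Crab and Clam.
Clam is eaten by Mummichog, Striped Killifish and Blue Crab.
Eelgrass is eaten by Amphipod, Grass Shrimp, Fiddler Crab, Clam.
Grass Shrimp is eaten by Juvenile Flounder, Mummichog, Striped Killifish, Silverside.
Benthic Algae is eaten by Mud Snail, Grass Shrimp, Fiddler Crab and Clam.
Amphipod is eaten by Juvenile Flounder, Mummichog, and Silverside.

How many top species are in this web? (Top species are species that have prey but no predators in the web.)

Top species (has prey, but nothing eats it): Fiddler Crab, Juvenile Flounder, Striped Killifish, Blue Crab, Silverside, Mummichog.
Count: 6.

6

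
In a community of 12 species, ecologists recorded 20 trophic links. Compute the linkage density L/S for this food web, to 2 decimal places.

There are L = 20 links among S = 12 species.
L/S = 20/12 = 1.6667 ≈ 1.67.

L/S = 1.67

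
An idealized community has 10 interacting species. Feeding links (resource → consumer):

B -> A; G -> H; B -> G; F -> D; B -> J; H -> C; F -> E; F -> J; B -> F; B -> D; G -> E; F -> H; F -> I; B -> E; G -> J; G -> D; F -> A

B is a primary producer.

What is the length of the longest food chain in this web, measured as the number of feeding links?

3 links

One longest chain: B → F → H → C.
It has 4 species and 3 links.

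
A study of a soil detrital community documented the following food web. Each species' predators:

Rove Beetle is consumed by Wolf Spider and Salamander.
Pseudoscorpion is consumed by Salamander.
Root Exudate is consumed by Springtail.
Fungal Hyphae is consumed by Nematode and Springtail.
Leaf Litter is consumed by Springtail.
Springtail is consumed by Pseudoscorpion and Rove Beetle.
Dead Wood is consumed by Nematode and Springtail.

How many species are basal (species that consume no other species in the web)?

4

Basal species (no prey listed): Dead Wood, Fungal Hyphae, Leaf Litter, Root Exudate.
Count: 4.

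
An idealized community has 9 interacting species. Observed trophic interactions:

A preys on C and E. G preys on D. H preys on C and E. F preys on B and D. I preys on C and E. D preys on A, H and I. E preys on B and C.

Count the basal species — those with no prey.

Basal species (no prey listed): C, B.
Count: 2.

2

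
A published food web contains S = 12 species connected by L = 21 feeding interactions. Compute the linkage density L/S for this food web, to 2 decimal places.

L/S = 1.75

There are L = 21 links among S = 12 species.
L/S = 21/12 = 1.7500 ≈ 1.75.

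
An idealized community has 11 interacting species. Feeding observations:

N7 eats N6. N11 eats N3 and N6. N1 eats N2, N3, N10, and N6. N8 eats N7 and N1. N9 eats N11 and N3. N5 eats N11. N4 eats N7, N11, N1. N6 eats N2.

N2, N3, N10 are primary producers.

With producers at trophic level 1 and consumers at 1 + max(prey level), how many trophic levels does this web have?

Producers (level 1): N2, N3, N10.
N2 → N6 → N7 → N8 gives N8 level 4.
No species has a prey at level 4, so no species reaches level 5.

4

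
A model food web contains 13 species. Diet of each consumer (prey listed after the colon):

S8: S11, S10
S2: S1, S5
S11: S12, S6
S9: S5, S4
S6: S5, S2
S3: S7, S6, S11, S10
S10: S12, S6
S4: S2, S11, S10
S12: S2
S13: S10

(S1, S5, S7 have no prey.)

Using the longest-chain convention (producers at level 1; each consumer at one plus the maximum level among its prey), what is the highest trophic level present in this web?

Producers (level 1): S1, S5, S7.
S1 → S2 → S12 → S11 → S4 → S9 gives S9 level 6.
No species has a prey at level 6, so no species reaches level 7.

6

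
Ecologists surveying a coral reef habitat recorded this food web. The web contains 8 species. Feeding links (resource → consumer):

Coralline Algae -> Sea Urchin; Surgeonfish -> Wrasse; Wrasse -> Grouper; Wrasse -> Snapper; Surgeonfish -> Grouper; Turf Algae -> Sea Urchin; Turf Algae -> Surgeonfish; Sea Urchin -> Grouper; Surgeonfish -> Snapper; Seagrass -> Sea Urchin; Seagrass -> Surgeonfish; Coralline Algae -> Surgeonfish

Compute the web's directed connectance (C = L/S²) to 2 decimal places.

The web has S = 8 species and L = 12 feeding links.
C = L / S² = 12 / 64 = 0.1875 ≈ 0.19.

C = 0.19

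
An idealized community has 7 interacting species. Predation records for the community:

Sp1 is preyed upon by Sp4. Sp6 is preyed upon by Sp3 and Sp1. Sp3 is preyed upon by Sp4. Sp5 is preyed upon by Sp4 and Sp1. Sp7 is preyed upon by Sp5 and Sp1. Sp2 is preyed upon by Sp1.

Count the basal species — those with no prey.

Basal species (no prey listed): Sp6, Sp7, Sp2.
Count: 3.

3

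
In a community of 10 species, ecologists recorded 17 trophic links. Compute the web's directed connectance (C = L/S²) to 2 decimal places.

The web has S = 10 species and L = 17 feeding links.
C = L / S² = 17 / 100 = 0.1700 ≈ 0.17.

C = 0.17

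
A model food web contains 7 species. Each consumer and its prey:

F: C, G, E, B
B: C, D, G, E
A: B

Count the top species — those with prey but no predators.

2

Top species (has prey, but nothing eats it): F, A.
Count: 2.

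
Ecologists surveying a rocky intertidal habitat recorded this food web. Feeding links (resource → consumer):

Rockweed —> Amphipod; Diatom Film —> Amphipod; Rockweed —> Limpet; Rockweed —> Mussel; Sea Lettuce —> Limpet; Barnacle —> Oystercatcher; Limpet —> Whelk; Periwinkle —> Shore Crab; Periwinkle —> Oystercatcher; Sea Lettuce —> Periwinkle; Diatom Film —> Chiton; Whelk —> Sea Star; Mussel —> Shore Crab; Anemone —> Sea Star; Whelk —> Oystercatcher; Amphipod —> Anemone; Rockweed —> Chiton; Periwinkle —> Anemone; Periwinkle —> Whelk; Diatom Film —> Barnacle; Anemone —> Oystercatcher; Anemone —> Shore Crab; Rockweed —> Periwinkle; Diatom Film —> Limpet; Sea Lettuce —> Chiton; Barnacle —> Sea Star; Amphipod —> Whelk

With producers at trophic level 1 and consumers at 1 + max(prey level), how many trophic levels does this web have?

Producers (level 1): Sea Lettuce, Diatom Film, Rockweed.
Diatom Film → Amphipod → Anemone → Oystercatcher gives Oystercatcher level 4.
No species has a prey at level 4, so no species reaches level 5.

4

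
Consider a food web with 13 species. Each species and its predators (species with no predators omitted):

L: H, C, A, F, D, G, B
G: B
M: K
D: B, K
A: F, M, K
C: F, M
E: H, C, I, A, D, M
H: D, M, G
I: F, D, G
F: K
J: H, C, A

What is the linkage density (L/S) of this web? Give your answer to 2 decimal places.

L/S = 2.46

There are L = 32 links among S = 13 species.
L/S = 32/13 = 2.4615 ≈ 2.46.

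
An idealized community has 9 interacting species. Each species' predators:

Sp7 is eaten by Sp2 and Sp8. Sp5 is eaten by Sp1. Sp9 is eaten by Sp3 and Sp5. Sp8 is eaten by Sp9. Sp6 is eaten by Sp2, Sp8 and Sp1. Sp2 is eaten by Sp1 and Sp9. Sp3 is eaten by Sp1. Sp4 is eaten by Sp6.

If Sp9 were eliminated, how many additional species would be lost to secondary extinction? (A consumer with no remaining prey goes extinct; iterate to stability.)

2

Remove Sp9.
Round 1: Sp3 (all prey gone), Sp5 (all prey gone) → extinct.
No further losses. Total secondary extinctions: 2.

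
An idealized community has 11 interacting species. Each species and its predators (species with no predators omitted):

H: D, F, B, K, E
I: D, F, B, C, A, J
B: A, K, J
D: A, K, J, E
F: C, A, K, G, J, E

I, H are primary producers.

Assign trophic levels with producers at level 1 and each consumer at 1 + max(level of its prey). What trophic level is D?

I is a producer → level 1.
D eats I (level 1); other prey at levels: H 1 → level 2.

Trophic level 2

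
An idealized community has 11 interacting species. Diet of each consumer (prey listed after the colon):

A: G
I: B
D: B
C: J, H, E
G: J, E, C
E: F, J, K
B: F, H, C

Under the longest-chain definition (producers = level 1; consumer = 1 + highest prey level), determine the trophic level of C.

Trophic level 3

F is a producer → level 1.
E eats F (level 1); other prey at levels: J 1, K 1 → level 2.
C eats E (level 2); other prey at levels: J 1, H 1 → level 3.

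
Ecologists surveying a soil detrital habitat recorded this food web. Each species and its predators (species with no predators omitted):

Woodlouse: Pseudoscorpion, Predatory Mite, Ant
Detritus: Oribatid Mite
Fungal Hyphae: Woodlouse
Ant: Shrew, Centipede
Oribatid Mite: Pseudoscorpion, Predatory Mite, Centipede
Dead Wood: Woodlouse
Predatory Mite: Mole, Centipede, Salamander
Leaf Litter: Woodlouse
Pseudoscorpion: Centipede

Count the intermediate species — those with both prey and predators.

5

Intermediate species (has both prey and predators): Woodlouse, Oribatid Mite, Pseudoscorpion, Predatory Mite, Ant.
Count: 5.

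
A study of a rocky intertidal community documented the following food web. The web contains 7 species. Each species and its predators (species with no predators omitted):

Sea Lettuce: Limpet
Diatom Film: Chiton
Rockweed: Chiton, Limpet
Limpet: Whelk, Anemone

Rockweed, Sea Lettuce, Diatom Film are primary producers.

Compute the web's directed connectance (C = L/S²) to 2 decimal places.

The web has S = 7 species and L = 6 feeding links.
C = L / S² = 6 / 49 = 0.1224 ≈ 0.12.

C = 0.12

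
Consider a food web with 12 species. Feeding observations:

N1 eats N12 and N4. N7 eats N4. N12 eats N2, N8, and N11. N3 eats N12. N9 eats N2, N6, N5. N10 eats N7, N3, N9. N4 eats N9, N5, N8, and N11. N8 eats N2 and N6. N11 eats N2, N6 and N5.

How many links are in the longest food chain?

4 links

One longest chain: N2 → N11 → N4 → N7 → N10.
It has 5 species and 4 links.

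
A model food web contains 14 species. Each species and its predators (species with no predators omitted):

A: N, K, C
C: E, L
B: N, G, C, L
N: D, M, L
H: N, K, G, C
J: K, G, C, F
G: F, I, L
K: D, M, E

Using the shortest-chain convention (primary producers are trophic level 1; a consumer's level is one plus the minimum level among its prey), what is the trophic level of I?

J is a producer → level 1.
G eats J → level 2.
I eats G → level 3.
No prey of I is below level 2, so 3 is the minimum.

Trophic level 3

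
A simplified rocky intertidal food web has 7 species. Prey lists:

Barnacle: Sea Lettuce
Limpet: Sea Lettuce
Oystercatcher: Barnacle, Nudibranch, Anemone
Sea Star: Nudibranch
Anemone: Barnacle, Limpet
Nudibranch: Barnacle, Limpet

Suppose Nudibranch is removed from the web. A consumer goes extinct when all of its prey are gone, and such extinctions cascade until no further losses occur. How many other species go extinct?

Remove Nudibranch.
Round 1: Sea Star (all prey gone) → extinct.
No further losses. Total secondary extinctions: 1.

1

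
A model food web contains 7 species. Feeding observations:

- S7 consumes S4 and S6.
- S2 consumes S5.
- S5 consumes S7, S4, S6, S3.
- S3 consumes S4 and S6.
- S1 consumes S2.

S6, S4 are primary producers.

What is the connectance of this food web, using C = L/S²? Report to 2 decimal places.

C = 0.20

The web has S = 7 species and L = 10 feeding links.
C = L / S² = 10 / 49 = 0.2041 ≈ 0.20.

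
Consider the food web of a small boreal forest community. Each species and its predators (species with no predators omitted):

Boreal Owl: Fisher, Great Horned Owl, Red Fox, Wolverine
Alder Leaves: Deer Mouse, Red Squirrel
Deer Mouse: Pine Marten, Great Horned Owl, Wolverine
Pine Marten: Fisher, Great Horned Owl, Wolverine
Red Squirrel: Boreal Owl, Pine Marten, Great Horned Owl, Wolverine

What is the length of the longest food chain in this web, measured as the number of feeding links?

3 links

One longest chain: Alder Leaves → Red Squirrel → Boreal Owl → Fisher.
It has 4 species and 3 links.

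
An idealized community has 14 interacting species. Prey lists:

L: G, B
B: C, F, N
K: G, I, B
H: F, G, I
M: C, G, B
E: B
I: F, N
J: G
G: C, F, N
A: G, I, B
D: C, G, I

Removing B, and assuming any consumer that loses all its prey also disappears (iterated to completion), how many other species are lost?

1

Remove B.
Round 1: E (all prey gone) → extinct.
No further losses. Total secondary extinctions: 1.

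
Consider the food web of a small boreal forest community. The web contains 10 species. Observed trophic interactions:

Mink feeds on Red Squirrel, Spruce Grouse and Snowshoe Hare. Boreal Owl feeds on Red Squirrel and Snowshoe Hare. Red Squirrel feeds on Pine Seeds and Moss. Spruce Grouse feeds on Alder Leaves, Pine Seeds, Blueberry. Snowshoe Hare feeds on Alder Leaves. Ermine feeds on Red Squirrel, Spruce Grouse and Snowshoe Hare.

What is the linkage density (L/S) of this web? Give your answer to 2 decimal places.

L/S = 1.40

There are L = 14 links among S = 10 species.
L/S = 14/10 = 1.4000 ≈ 1.40.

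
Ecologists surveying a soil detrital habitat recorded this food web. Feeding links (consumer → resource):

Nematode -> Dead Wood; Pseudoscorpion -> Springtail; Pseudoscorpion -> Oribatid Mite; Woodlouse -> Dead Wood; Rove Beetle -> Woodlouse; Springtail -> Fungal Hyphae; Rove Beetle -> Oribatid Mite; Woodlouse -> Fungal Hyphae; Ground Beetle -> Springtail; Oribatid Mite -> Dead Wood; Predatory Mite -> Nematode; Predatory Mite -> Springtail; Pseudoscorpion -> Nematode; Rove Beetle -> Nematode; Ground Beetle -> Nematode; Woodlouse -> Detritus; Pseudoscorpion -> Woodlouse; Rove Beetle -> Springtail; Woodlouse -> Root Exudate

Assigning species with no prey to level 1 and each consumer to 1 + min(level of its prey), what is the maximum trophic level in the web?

Basal resources (level 1): Fungal Hyphae, Detritus, Dead Wood, Root Exudate.
Following each consumer down to its lowest-level prey: Dead Wood → Oribatid Mite → Rove Beetle (levels 1 through 3).
All prey of Rove Beetle (Oribatid Mite 2, Springtail 2, Woodlouse 2, Nematode 2) are at level 2 or above, so Rove Beetle is at level 1 + 2 = 3.
Every consumer has at least one prey at level 2 or below, so none exceeds level 3.

3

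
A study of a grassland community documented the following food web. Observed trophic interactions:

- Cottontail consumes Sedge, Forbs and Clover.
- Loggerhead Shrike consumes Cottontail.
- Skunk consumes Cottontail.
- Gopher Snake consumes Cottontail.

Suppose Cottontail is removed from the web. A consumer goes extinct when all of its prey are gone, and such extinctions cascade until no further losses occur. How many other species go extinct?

3

Remove Cottontail.
Round 1: Loggerhead Shrike (all prey gone), Skunk (all prey gone), Gopher Snake (all prey gone) → extinct.
No further losses. Total secondary extinctions: 3.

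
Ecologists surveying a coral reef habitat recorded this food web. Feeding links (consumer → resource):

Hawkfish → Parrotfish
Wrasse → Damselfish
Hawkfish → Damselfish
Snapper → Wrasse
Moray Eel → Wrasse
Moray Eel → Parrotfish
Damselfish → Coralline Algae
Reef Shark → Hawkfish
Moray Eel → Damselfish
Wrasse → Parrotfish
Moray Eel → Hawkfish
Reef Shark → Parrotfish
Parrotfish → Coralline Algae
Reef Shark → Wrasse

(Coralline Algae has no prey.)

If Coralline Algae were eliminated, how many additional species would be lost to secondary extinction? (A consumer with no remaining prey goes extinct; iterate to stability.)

7

Remove Coralline Algae.
Round 1: Parrotfish (all prey gone), Damselfish (all prey gone) → extinct.
Round 2: Hawkfish (all prey gone), Wrasse (all prey gone) → extinct.
Round 3: Reef Shark (all prey gone), Moray Eel (all prey gone), Snapper (all prey gone) → extinct.
No further losses. Total secondary extinctions: 7.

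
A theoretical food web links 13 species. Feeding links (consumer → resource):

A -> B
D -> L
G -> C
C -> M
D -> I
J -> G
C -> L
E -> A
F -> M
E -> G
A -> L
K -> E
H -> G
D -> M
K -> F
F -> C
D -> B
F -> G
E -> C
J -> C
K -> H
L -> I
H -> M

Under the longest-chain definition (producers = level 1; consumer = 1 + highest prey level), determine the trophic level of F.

I is a producer → level 1.
L eats I → level 2.
C eats L (level 2); other prey at levels: M 1 → level 3.
G eats C → level 4.
F eats G (level 4); other prey at levels: M 1, C 3 → level 5.

Trophic level 5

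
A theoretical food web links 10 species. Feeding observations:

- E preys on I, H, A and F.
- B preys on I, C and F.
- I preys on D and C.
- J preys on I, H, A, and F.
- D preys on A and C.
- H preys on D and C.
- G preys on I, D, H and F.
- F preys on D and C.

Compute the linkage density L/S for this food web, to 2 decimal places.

There are L = 23 links among S = 10 species.
L/S = 23/10 = 2.3000 ≈ 2.30.

L/S = 2.30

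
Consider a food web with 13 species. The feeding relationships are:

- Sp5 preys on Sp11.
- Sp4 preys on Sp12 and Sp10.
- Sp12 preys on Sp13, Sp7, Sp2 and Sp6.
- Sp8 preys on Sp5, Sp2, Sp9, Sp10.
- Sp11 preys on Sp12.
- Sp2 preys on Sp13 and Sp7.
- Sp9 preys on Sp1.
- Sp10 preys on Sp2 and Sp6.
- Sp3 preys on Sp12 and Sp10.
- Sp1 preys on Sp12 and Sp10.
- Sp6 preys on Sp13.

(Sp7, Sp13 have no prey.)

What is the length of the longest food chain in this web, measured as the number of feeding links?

5 links

One longest chain: Sp7 → Sp2 → Sp12 → Sp1 → Sp9 → Sp8.
It has 6 species and 5 links.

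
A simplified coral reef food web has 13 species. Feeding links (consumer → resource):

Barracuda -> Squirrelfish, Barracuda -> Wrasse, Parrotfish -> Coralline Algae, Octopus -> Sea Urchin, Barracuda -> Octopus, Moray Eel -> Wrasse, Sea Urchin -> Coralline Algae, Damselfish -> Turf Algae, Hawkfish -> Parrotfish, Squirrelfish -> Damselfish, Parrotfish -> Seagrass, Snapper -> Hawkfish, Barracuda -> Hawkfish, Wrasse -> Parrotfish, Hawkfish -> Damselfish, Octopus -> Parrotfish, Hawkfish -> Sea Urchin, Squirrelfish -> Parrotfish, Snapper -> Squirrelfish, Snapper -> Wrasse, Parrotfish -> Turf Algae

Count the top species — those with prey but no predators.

Top species (has prey, but nothing eats it): Moray Eel, Snapper, Barracuda.
Count: 3.

3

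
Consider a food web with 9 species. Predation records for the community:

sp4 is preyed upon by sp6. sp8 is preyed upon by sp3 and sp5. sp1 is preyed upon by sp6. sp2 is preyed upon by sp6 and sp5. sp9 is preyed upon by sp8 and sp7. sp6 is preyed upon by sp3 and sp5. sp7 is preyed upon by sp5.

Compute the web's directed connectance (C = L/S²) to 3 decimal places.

The web has S = 9 species and L = 11 feeding links.
C = L / S² = 11 / 81 = 0.1358 ≈ 0.136.

C = 0.136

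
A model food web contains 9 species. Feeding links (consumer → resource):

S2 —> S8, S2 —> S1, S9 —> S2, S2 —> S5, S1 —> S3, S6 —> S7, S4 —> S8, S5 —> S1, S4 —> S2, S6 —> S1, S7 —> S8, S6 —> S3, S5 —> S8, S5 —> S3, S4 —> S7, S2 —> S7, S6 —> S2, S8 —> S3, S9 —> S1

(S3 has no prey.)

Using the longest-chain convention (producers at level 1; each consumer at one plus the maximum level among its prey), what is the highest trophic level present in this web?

5

Producers (level 1): S3.
S3 → S1 → S5 → S2 → S6 gives S6 level 5.
No species has a prey at level 5, so no species reaches level 6.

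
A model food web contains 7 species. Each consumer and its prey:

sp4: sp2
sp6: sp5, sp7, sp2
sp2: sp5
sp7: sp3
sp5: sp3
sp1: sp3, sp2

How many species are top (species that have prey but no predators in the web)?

3

Top species (has prey, but nothing eats it): sp4, sp6, sp1.
Count: 3.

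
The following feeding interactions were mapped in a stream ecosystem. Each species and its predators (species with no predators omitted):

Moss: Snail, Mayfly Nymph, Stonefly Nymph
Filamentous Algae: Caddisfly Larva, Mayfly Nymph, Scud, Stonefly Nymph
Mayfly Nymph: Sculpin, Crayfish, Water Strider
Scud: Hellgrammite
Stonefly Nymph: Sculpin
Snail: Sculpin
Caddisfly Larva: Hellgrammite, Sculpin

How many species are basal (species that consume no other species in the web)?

2

Basal species (no prey listed): Filamentous Algae, Moss.
Count: 2.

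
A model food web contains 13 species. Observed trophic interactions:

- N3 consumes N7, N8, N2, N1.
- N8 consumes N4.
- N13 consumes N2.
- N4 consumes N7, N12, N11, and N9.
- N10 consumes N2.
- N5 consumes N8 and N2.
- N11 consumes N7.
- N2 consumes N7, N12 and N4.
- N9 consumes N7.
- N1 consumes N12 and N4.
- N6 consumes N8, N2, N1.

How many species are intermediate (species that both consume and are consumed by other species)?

Intermediate species (has both prey and predators): N9, N11, N4, N8, N2, N1.
Count: 6.

6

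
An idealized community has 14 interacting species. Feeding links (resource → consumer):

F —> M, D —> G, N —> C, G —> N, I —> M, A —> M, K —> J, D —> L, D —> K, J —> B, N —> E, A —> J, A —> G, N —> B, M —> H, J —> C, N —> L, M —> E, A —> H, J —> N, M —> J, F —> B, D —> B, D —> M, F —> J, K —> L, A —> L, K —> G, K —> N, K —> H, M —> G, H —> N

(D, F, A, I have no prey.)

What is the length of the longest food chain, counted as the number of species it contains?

One longest chain: D → M → J → N → E.
It has 5 species and 4 links.

5 species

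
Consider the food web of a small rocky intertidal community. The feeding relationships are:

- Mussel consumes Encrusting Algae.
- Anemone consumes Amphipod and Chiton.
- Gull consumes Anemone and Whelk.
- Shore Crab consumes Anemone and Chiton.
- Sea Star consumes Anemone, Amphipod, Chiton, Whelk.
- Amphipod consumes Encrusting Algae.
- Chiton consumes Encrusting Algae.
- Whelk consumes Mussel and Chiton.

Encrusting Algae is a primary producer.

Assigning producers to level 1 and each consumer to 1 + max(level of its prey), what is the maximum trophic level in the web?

4

Producers (level 1): Encrusting Algae.
Encrusting Algae → Mussel → Whelk → Gull gives Gull level 4.
No species has a prey at level 4, so no species reaches level 5.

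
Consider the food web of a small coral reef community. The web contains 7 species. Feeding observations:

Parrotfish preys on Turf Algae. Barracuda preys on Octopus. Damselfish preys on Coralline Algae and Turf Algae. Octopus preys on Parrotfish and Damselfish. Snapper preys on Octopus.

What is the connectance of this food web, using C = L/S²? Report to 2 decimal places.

The web has S = 7 species and L = 7 feeding links.
C = L / S² = 7 / 49 = 0.1429 ≈ 0.14.

C = 0.14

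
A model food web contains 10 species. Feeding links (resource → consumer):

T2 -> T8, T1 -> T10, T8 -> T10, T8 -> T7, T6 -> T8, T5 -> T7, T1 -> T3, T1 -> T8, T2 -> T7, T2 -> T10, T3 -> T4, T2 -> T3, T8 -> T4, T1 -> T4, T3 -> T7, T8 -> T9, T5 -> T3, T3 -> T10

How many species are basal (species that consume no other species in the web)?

4

Basal species (no prey listed): T1, T6, T2, T5.
Count: 4.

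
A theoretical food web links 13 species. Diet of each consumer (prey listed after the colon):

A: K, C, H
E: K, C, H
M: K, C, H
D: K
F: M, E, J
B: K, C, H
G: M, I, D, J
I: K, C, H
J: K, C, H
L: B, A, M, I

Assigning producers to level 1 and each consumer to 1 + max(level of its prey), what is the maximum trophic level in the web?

3

Producers (level 1): K, C, H.
K → B → L gives L level 3.
No species has a prey at level 3, so no species reaches level 4.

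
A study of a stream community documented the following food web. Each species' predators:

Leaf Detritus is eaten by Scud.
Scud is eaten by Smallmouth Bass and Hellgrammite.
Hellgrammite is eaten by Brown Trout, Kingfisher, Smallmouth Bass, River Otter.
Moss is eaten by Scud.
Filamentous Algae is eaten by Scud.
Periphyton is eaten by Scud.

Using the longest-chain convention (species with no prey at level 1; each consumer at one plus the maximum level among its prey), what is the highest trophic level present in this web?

4

Basal resources (level 1): Periphyton, Filamentous Algae, Leaf Detritus, Moss.
Periphyton → Scud → Hellgrammite → Smallmouth Bass gives Smallmouth Bass level 4.
No species has a prey at level 4, so no species reaches level 5.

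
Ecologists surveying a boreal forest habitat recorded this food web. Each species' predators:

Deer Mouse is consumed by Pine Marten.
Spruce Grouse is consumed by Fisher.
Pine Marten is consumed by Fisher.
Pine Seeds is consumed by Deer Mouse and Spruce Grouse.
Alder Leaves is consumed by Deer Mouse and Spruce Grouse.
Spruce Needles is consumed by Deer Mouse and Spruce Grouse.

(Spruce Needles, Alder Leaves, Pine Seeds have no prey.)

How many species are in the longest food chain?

4 species

One longest chain: Spruce Needles → Deer Mouse → Pine Marten → Fisher.
It has 4 species and 3 links.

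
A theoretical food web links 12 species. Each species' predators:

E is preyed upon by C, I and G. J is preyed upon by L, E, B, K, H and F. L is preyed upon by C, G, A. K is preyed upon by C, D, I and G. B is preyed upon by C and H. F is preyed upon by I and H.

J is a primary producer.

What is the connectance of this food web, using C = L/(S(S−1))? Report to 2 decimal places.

C = 0.15

The web has S = 12 species and L = 20 feeding links.
C = L / (S(S−1)) = 20 / 132 = 0.1515 ≈ 0.15.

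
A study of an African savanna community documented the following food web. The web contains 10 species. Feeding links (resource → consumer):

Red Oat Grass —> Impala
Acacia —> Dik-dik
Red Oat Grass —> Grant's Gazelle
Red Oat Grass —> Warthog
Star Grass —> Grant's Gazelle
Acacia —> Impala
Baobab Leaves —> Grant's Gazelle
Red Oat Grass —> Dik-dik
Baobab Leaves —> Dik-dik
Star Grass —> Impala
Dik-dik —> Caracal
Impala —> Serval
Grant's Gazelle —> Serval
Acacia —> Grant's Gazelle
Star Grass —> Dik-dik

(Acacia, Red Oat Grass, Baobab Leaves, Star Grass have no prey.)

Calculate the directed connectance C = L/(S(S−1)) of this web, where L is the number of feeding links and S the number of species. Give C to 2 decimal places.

C = 0.17

The web has S = 10 species and L = 15 feeding links.
C = L / (S(S−1)) = 15 / 90 = 0.1667 ≈ 0.17.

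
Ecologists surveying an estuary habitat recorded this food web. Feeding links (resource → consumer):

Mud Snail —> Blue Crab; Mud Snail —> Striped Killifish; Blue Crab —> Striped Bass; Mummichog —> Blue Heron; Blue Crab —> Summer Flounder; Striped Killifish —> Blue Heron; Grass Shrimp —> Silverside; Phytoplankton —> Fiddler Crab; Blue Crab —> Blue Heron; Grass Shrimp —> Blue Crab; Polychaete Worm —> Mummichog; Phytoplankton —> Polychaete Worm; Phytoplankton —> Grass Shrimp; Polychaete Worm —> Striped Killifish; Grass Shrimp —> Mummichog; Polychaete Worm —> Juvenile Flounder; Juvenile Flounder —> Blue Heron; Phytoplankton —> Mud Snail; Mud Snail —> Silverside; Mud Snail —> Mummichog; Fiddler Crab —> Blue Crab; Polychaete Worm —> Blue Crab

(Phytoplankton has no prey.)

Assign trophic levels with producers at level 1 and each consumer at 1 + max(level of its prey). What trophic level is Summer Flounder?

Trophic level 4

Phytoplankton is a producer → level 1.
Polychaete Worm eats Phytoplankton → level 2.
Blue Crab eats Polychaete Worm (level 2); other prey at levels: Fiddler Crab 2, Mud Snail 2, Grass Shrimp 2 → level 3.
Summer Flounder eats Blue Crab → level 4.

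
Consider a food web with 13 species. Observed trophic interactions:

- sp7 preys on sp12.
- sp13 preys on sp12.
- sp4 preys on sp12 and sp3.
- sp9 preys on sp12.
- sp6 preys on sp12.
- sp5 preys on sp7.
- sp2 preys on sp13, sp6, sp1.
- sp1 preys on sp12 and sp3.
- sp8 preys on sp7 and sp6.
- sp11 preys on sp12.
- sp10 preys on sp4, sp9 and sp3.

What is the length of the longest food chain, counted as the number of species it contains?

One longest chain: sp12 → sp7 → sp5.
It has 3 species and 2 links.

3 species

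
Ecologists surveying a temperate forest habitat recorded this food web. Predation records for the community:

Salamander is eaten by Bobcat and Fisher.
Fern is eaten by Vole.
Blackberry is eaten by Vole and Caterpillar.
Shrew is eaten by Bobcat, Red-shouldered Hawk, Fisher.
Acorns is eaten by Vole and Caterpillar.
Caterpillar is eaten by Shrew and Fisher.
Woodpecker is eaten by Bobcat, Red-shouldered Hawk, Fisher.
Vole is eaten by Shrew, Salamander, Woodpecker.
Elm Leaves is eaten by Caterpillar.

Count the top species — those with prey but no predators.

Top species (has prey, but nothing eats it): Bobcat, Fisher, Red-shouldered Hawk.
Count: 3.

3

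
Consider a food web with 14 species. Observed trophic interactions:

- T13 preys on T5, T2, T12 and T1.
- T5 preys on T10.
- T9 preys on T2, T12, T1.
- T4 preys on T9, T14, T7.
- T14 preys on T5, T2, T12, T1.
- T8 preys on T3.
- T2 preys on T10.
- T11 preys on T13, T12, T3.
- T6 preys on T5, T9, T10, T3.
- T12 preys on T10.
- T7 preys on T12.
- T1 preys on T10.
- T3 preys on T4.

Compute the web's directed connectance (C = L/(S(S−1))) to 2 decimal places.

The web has S = 14 species and L = 28 feeding links.
C = L / (S(S−1)) = 28 / 182 = 0.1538 ≈ 0.15.

C = 0.15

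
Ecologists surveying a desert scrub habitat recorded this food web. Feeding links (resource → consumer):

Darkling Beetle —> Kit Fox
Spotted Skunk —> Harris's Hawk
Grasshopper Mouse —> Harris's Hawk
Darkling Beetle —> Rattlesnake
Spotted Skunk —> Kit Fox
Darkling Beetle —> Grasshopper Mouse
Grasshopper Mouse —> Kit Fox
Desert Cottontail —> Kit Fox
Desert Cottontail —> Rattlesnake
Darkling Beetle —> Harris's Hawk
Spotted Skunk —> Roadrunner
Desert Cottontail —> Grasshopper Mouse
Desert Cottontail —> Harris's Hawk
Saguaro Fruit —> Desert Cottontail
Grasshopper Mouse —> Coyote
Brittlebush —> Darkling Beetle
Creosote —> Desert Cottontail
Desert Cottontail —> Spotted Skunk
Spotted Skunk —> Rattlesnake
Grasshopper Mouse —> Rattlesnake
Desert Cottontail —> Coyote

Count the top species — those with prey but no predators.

5

Top species (has prey, but nothing eats it): Roadrunner, Rattlesnake, Coyote, Harris's Hawk, Kit Fox.
Count: 5.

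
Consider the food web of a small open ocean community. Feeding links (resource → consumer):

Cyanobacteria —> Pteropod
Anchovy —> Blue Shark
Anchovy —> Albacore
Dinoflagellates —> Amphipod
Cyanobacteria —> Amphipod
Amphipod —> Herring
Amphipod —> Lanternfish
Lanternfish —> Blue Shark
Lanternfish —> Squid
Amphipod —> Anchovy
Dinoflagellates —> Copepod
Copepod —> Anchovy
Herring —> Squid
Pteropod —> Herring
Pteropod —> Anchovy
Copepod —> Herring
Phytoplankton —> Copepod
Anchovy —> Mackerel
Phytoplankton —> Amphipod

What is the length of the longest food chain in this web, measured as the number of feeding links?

3 links

One longest chain: Cyanobacteria → Pteropod → Anchovy → Albacore.
It has 4 species and 3 links.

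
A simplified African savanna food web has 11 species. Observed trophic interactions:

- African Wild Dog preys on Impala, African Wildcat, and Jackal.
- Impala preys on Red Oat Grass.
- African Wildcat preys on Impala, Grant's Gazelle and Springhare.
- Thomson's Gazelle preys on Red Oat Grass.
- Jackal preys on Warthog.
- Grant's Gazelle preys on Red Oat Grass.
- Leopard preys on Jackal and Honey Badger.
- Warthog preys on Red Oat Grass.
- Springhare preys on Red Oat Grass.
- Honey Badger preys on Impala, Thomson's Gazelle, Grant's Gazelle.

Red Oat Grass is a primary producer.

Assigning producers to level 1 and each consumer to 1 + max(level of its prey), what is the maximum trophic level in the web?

Producers (level 1): Red Oat Grass.
Red Oat Grass → Warthog → Jackal → Leopard gives Leopard level 4.
No species has a prey at level 4, so no species reaches level 5.

4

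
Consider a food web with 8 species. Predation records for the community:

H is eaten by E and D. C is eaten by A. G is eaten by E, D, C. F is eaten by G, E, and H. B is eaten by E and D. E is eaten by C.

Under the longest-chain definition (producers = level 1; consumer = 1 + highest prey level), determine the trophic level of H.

F is a producer → level 1.
H eats F → level 2.

Trophic level 2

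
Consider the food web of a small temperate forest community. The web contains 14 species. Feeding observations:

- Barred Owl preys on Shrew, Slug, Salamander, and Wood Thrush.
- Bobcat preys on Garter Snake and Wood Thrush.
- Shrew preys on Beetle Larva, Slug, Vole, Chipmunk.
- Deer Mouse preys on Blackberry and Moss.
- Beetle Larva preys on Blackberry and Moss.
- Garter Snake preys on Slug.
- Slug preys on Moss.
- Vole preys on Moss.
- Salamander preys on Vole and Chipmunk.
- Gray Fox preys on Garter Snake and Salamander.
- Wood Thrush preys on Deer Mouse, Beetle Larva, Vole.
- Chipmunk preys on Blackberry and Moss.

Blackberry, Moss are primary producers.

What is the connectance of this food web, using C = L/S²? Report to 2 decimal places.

C = 0.13

The web has S = 14 species and L = 26 feeding links.
C = L / S² = 26 / 196 = 0.1327 ≈ 0.13.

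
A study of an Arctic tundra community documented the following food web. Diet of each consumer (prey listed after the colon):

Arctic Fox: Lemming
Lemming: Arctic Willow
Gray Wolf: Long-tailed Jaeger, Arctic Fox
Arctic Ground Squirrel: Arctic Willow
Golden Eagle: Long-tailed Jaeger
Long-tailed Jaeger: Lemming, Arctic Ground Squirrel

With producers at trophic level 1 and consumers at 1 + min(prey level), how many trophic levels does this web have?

Producers (level 1): Arctic Willow.
Following each consumer down to its lowest-level prey: Arctic Willow → Lemming → Long-tailed Jaeger → Golden Eagle (levels 1 through 4).
All prey of Golden Eagle (Long-tailed Jaeger 3) are at level 3 or above, so Golden Eagle is at level 1 + 3 = 4.
Every consumer has at least one prey at level 3 or below, so none exceeds level 4.

4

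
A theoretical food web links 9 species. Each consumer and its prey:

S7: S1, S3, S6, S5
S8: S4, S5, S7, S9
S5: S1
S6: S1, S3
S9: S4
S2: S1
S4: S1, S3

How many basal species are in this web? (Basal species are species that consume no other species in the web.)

Basal species (no prey listed): S1, S3.
Count: 2.

2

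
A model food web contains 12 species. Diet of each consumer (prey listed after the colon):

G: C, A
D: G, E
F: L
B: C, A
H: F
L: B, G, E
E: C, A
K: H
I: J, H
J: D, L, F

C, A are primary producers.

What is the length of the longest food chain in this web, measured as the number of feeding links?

One longest chain: C → B → L → F → J → I.
It has 6 species and 5 links.

5 links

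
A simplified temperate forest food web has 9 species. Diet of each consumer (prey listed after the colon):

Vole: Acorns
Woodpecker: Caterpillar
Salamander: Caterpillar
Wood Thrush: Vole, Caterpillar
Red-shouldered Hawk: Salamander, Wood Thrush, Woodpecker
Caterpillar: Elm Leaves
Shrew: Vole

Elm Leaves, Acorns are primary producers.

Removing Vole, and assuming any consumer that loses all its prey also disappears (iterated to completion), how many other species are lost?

1

Remove Vole.
Round 1: Shrew (all prey gone) → extinct.
No further losses. Total secondary extinctions: 1.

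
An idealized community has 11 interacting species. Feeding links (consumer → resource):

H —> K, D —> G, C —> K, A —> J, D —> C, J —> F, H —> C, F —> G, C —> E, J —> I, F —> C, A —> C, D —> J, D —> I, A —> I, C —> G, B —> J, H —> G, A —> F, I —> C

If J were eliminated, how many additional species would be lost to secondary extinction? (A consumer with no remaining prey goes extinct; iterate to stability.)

1

Remove J.
Round 1: B (all prey gone) → extinct.
No further losses. Total secondary extinctions: 1.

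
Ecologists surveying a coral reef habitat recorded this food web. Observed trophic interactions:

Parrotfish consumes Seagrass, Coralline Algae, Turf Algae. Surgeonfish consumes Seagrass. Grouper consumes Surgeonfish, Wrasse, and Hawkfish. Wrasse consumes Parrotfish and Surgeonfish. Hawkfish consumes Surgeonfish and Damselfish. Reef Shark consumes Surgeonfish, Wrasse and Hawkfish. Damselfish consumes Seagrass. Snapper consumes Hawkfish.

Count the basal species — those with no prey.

Basal species (no prey listed): Turf Algae, Seagrass, Coralline Algae.
Count: 3.

3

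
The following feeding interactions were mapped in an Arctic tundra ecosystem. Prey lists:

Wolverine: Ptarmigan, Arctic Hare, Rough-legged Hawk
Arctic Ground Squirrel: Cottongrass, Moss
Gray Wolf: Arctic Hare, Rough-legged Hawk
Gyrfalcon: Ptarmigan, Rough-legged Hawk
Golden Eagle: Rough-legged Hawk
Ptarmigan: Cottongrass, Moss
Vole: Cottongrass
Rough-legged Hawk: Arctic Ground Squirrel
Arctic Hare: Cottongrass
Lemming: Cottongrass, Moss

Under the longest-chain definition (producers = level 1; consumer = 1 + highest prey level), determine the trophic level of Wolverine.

Cottongrass is a producer → level 1.
Arctic Ground Squirrel eats Cottongrass (level 1); other prey at levels: Moss 1 → level 2.
Rough-legged Hawk eats Arctic Ground Squirrel → level 3.
Wolverine eats Rough-legged Hawk (level 3); other prey at levels: Ptarmigan 2, Arctic Hare 2 → level 4.

Trophic level 4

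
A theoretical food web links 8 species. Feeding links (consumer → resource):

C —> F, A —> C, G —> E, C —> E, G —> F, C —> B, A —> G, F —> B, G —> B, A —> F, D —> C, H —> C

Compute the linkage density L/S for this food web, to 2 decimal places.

There are L = 12 links among S = 8 species.
L/S = 12/8 = 1.5000 ≈ 1.50.

L/S = 1.50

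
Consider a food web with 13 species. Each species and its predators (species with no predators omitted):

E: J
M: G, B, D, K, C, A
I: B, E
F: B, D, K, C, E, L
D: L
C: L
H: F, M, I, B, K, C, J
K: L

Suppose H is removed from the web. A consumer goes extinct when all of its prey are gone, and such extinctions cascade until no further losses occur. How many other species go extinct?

Remove H.
Round 1: F (all prey gone), M (all prey gone), I (all prey gone) → extinct.
Round 2: G (all prey gone), B (all prey gone), D (all prey gone), K (all prey gone), C (all prey gone), E (all prey gone), A (all prey gone) → extinct.
Round 3: L (all prey gone), J (all prey gone) → extinct.
No further losses. Total secondary extinctions: 12.

12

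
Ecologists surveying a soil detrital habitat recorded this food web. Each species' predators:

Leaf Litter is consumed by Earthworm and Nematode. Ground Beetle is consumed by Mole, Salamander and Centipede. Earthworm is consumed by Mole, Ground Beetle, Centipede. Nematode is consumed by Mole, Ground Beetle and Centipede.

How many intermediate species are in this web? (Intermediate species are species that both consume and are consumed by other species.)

3

Intermediate species (has both prey and predators): Earthworm, Nematode, Ground Beetle.
Count: 3.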